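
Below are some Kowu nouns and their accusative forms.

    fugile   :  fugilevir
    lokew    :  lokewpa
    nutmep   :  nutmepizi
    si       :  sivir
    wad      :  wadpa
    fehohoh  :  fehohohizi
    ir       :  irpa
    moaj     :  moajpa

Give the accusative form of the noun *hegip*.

The pattern is voicing of the final sound: -izi when the stem ends in a voiceless consonant (*nutmep*, *fehohoh*); -pa when the stem ends in a voiced consonant (*lokew*, *wad*, *ir*, *moaj*); -vir when the stem ends in a vowel (*fugile*, *si*).
*hegip*: final sound = /p/, a voiceless consonant → -izi → *hegipizi*.

hegipizi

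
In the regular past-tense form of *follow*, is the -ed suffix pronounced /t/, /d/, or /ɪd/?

/d/

The stem *follow* ends in a voiced sound other than /d/.
The -ed suffix is realized as /ɪd/ after /t, d/; as /t/ after other voiceless consonants; and as /d/ after other voiced sounds.
So -ed on *follow* is pronounced /d/.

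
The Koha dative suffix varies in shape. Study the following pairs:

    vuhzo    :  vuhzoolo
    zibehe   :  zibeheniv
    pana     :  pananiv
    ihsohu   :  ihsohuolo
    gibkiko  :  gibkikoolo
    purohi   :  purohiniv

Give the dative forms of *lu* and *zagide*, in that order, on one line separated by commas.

luolo, zagideniv

The alternation tracks the last vowel of the stem — -olo when the last vowel of the stem is a rounded vowel (*vuhzo*, *ihsohu*, *gibkiko*); -niv when the last vowel of the stem is an unrounded vowel (*zibehe*, *pana*, *purohi*).
*lu*: last vowel = /u/, a rounded vowel → -olo → *luolo*.
Since the last vowel of *zagide* is /e/ (an unrounded vowel), it takes -niv, giving *zagideniv*.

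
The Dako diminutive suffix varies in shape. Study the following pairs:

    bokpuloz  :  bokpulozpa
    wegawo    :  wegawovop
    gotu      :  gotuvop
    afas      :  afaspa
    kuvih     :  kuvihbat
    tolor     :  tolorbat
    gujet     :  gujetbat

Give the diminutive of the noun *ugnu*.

The suffix is conditioned by the final sound: -pa when the stem ends in a sibilant (*bokpuloz*, *afas*); -bat when the stem ends in a non-sibilant consonant (*kuvih*, *tolor*, *gujet*); -vop when the stem ends in a vowel (*wegawo*, *gotu*).
The final sound of *ugnu* is /u/, which is a vowel, so the suffix is -vop, giving *ugnuvop*.

ugnuvop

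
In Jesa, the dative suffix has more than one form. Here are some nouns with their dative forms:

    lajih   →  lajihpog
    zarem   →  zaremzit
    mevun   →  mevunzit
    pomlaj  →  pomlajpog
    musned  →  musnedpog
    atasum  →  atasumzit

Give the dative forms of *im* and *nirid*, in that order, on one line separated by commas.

The pattern is nasality of the final consonant: -zit when the stem ends in a nasal (*zarem*, *mevun*, *atasum*); -pog when the stem ends in a non-nasal consonant (*lajih*, *pomlaj*, *musned*).
Since the final consonant of *im* is /m/ (a nasal), it takes -zit, giving *imzit*.
The final consonant of *nirid* is /d/, which is non-nasal, so the suffix is -pog, giving *niridpog*.

imzit, niridpog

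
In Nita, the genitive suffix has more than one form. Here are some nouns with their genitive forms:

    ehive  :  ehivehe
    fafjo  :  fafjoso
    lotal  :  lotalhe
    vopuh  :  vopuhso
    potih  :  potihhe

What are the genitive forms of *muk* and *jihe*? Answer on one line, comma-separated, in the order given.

The alternation tracks the last vowel of the stem — -so when the last vowel of the stem is a rounded vowel (*fafjo*, *vopuh*); -he when the last vowel of the stem is an unrounded vowel (*ehive*, *lotal*, *potih*).
*muk* — last vowel /u/ (a rounded vowel) → -so → *mukso*.
The last vowel of *jihe* is /e/, which is an unrounded vowel, so the suffix is -he, giving *jihehe*.

mukso, jihehe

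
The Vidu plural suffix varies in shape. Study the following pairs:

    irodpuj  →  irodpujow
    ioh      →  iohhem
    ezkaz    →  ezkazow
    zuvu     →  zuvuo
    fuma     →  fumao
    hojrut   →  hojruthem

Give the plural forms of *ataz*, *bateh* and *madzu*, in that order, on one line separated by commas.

The suffix is conditioned by the final sound: -hem when the stem ends in a voiceless consonant (*ioh*, *hojrut*); -ow when the stem ends in a voiced consonant (*irodpuj*, *ezkaz*); -o when the stem ends in a vowel (*zuvu*, *fuma*).
The final sound of *ataz* is /z/, which is a voiced consonant, so the suffix is -ow, giving *atazow*.
*bateh*: final sound = /h/, a voiceless consonant → -hem → *batehhem*.
*madzu* — final sound /u/ (a vowel) → -o → *madzuo*.

atazow, batehhem, madzuo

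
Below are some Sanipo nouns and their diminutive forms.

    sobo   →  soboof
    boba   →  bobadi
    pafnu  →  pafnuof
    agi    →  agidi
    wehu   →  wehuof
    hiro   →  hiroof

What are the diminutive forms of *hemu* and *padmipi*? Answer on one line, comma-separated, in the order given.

hemuof, padmipidi

The alternation tracks the last vowel of the stem — -of when the last vowel of the stem is a rounded vowel (*sobo*, *pafnu*, *wehu*, *hiro*); -di when the last vowel of the stem is an unrounded vowel (*boba*, *agi*).
The last vowel of *hemu* is /u/, which is a rounded vowel, so the suffix is -of, giving *hemuof*.
Since the last vowel of *padmipi* is /i/ (an unrounded vowel), it takes -di, giving *padmipidi*.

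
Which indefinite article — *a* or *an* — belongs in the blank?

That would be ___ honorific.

an

The indefinite article is chosen by the initial *sound* of the following word, not its spelling.
*honorific* begins with the sound /ɒ/ (silent h) — a vowel sound.
So the article is *an*: That would be an honorific.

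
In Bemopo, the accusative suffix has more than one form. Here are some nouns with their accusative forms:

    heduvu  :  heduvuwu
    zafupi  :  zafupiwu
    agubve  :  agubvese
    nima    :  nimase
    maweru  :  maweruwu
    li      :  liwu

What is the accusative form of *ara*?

arase

The suffix is conditioned by the last vowel: -wu when the last vowel of the stem is a high vowel (*heduvu*, *zafupi*, *maweru*, *li*); -se when the last vowel of the stem is a non-high vowel (*agubve*, *nima*).
*ara* — last vowel /a/ (a non-high vowel) → -se → *arase*.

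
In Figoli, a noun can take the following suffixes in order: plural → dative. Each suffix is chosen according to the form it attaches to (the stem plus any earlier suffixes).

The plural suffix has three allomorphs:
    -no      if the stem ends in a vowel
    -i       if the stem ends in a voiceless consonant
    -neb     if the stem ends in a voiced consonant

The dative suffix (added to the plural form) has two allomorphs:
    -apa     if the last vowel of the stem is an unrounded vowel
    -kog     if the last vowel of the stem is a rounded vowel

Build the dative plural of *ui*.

The final sound of *ui* is /i/, which is a vowel, so the plural suffix is -no, giving *uino*.
The plural form *uino*: last vowel = /o/, a rounded vowel → -kog → *uinokog*.

uinokog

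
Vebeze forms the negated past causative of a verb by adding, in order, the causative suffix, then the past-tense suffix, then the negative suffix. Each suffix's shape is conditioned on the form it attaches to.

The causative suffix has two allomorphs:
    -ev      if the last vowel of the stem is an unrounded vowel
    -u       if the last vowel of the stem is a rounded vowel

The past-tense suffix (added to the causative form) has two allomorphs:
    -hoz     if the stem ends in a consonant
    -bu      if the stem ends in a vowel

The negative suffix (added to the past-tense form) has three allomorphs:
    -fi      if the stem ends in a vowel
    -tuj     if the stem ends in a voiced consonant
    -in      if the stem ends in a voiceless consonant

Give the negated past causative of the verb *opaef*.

opaefevhoztuj

*opaef*: last vowel = /e/, an unrounded vowel → -ev → *opaefev*.
The causative form *opaefev*: final sound = /v/, a consonant → -hoz → *opaefevhoz*.
Since the final sound of the past-tense form *opaefevhoz* is /z/ (a voiced consonant), it takes -tuj, giving *opaefevhoztuj*.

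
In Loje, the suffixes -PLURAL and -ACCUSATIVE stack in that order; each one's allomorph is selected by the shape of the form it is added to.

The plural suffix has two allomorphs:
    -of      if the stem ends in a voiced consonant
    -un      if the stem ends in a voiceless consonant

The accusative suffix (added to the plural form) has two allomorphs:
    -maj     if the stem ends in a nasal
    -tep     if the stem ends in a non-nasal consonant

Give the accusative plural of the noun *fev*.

*fev*: final consonant = /v/, voiced → -of → *fevof*.
The plural form *fevof*: final consonant = /f/, non-nasal → -tep → *fevoftep*.

fevoftep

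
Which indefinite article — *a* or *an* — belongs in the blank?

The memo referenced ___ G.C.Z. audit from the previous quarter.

The indefinite article is chosen by the initial *sound* of the following word, not its spelling.
The initialism *G.C.Z.* is read letter by letter; the first letter, G, is pronounced /dʒiː/, which begins with a consonant sound.
So the article is *a*: The memo referenced a G.C.Z. audit from the previous quarter.

a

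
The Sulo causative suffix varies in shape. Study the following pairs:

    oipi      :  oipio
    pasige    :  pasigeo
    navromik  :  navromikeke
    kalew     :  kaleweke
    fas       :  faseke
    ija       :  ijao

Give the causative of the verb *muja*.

The pattern is consonant vs. vowel: -eke when the stem ends in a consonant (*navromik*, *kalew*, *fas*); -o when the stem ends in a vowel (*oipi*, *pasige*, *ija*).
Since the final sound of *muja* is /a/ (a vowel), it takes -o, giving *mujao*.

mujao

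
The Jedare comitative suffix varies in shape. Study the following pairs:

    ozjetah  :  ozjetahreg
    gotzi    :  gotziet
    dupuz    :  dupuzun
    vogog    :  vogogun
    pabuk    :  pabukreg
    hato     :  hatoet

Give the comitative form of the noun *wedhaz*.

Looking at the final sound of each stem: -reg when the stem ends in a voiceless consonant (*ozjetah*, *pabuk*); -un when the stem ends in a voiced consonant (*dupuz*, *vogog*); -et when the stem ends in a vowel (*gotzi*, *hato*).
*wedhaz*: final sound = /z/, a voiced consonant → -un → *wedhazun*.

wedhazun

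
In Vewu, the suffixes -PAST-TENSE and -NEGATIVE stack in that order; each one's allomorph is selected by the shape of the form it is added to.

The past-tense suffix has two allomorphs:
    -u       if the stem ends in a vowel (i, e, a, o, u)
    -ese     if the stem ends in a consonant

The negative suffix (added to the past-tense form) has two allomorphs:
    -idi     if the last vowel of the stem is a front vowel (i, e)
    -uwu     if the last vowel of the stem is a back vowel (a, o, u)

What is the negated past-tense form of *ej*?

Since the final sound of *ej* is /j/ (a consonant), it takes -ese, giving *ejese*.
The past-tense form *ejese*: last vowel = /e/, a front vowel → -idi → *ejeseidi*.

ejeseidi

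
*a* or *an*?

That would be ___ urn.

The indefinite article is chosen by the initial *sound* of the following word, not its spelling.
*urn* begins with the sound /ɜr/ (u pronounced /ɜr/) — a vowel sound.
So the article is *an*: That would be an urn.

an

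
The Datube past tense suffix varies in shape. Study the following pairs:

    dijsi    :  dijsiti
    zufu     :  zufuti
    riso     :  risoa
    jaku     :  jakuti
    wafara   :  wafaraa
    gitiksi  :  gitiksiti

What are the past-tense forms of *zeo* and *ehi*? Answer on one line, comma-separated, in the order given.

zeoa, ehiti

The suffix is conditioned by the last vowel: -ti when the last vowel of the stem is a high vowel (*dijsi*, *zufu*, *jaku*, *gitiksi*); -a when the last vowel of the stem is a non-high vowel (*riso*, *wafara*).
*zeo*: last vowel = /o/, a non-high vowel → -a → *zeoa*.
*ehi*: last vowel = /i/, a high vowel → -ti → *ehiti*.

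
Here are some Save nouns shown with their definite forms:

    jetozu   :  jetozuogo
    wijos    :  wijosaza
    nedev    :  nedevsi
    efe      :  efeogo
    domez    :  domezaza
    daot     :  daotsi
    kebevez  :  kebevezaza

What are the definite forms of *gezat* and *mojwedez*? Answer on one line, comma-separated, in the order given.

Looking at the final sound of each stem: -aza when the stem ends in a sibilant (*wijos*, *domez*, *kebevez*); -si when the stem ends in a non-sibilant consonant (*nedev*, *daot*); -ogo when the stem ends in a vowel (*jetozu*, *efe*).
The final sound of *gezat* is /t/, which is a non-sibilant consonant, so the suffix is -si, giving *gezatsi*.
*mojwedez*: final sound = /z/, a sibilant → -aza → *mojwedezaza*.

gezatsi, mojwedezaza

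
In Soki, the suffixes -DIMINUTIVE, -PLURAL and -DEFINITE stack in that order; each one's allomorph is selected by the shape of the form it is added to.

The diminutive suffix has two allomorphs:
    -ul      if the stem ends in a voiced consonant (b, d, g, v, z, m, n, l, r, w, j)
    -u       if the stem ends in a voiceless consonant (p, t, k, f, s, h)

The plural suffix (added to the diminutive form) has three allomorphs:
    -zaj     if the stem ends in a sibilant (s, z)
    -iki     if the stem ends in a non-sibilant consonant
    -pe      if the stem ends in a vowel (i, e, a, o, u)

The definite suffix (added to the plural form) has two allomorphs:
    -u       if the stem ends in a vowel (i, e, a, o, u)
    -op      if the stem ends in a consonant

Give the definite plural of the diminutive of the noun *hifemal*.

*hifemal*: final consonant = /l/, voiced → -ul → *hifemalul*.
The diminutive form *hifemalul*: final sound = /l/, a non-sibilant consonant → -iki → *hifemaluliki*.
The final sound of the plural form *hifemaluliki* is /i/, which is a vowel, so the definite suffix is -u, giving *hifemalulikiu*.

hifemalulikiu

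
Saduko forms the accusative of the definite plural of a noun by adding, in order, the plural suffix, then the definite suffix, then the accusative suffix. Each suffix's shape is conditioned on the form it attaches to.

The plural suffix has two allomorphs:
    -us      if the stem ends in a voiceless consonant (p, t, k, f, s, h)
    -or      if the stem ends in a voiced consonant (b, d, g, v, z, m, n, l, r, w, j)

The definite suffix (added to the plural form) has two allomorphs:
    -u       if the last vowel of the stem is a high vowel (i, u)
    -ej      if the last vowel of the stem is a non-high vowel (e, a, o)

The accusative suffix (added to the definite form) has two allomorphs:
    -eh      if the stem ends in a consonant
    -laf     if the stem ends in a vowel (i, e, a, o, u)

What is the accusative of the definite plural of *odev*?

The final consonant of *odev* is /v/, which is voiced, so the plural suffix is -or, giving *odevor*.
The plural form *odevor*: last vowel = /o/, a non-high vowel → -ej → *odevorej*.
The final sound of the definite form *odevorej* is /j/, which is a consonant, so the accusative suffix is -eh, giving *odevorejeh*.

odevorejeh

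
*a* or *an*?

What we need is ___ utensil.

a

The indefinite article is chosen by the initial *sound* of the following word, not its spelling.
*utensil* begins with the sound /juː/ (u pronounced /juː/) — a consonant sound.
So the article is *a*: What we need is a utensil.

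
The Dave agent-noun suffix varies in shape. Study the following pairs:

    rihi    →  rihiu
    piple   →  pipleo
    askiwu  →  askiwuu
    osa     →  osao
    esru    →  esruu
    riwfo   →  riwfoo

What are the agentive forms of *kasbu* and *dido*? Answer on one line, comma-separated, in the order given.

The alternation tracks the last vowel of the stem — -u when the last vowel of the stem is a high vowel (*rihi*, *askiwu*, *esru*); -o when the last vowel of the stem is a non-high vowel (*piple*, *osa*, *riwfo*).
Since the last vowel of *kasbu* is /u/ (a high vowel), it takes -u, giving *kasbuu*.
Since the last vowel of *dido* is /o/ (a non-high vowel), it takes -o, giving *didoo*.

kasbuu, didoo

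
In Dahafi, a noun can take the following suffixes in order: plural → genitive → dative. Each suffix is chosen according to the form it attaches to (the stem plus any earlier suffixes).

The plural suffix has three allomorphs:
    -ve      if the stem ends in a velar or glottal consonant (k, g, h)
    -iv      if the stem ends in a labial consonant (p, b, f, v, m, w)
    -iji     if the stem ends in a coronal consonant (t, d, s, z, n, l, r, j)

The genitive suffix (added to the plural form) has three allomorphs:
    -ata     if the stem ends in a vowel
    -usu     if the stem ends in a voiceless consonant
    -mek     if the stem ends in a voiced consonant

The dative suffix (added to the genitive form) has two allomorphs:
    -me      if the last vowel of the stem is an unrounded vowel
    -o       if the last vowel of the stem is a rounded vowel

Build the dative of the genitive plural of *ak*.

akveatame

The final consonant of *ak* is /k/, which is velar/glottal, so the plural suffix is -ve, giving *akve*.
The plural form *akve* — final sound /e/ (a vowel) → -ata → *akveata*.
The genitive form *akveata* — last vowel /a/ (an unrounded vowel) → -me → *akveatame*.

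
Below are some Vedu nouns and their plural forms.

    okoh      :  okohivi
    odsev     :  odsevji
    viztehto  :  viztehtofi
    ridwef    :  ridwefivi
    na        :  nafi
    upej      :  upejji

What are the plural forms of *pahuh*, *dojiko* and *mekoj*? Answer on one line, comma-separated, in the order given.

pahuhivi, dojikofi, mekojji

The suffix is conditioned by the final sound: -ivi when the stem ends in a voiceless consonant (*okoh*, *ridwef*); -ji when the stem ends in a voiced consonant (*odsev*, *upej*); -fi when the stem ends in a vowel (*viztehto*, *na*).
Since the final sound of *pahuh* is /h/ (a voiceless consonant), it takes -ivi, giving *pahuhivi*.
The final sound of *dojiko* is /o/, which is a vowel, so the suffix is -fi, giving *dojikofi*.
The final sound of *mekoj* is /j/, which is a voiced consonant, so the suffix is -ji, giving *mekojji*.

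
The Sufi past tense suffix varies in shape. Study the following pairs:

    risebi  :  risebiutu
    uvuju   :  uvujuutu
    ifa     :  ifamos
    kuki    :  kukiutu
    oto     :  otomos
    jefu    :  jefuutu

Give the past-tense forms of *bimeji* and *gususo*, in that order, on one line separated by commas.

bimejiutu, gususomos

Looking at the last vowel of each stem: -utu when the last vowel of the stem is a high vowel (*risebi*, *uvuju*, *kuki*, *jefu*); -mos when the last vowel of the stem is a non-high vowel (*ifa*, *oto*).
Since the last vowel of *bimeji* is /i/ (a high vowel), it takes -utu, giving *bimejiutu*.
Since the last vowel of *gususo* is /o/ (a non-high vowel), it takes -mos, giving *gususomos*.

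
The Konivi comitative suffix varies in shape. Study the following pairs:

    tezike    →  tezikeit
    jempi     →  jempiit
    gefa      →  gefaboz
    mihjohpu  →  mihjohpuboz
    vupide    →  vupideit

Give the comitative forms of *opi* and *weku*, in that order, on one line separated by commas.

The suffix is conditioned by the last vowel: -it when the last vowel of the stem is a front vowel (*tezike*, *jempi*, *vupide*); -boz when the last vowel of the stem is a back vowel (*gefa*, *mihjohpu*).
*opi* — last vowel /i/ (a front vowel) → -it → *opiit*.
*weku* — last vowel /u/ (a back vowel) → -boz → *wekuboz*.

opiit, wekuboz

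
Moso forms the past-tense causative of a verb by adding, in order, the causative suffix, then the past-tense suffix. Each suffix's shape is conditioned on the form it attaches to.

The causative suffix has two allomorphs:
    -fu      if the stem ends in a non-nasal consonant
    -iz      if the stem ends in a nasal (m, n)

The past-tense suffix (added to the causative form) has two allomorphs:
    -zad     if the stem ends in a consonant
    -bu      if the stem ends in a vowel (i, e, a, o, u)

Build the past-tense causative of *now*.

nowfubu

Since the final consonant of *now* is /w/ (non-nasal), it takes -fu, giving *nowfu*.
The causative form *nowfu*: final sound = /u/, a vowel → -bu → *nowfubu*.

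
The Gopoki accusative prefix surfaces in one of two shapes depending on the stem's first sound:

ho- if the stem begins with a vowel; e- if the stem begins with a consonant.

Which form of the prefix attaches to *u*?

ho-

Since the first sound of *u* is /u/ (a vowel), it takes ho-.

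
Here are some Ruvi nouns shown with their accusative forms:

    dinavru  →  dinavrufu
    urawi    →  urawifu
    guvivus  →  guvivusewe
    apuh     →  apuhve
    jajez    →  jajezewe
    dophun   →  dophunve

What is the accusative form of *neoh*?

neohve

The pattern is sibilance of the final sound: -ewe when the stem ends in a sibilant (*guvivus*, *jajez*); -ve when the stem ends in a non-sibilant consonant (*apuh*, *dophun*); -fu when the stem ends in a vowel (*dinavru*, *urawi*).
Since the final sound of *neoh* is /h/ (a non-sibilant consonant), it takes -ve, giving *neohve*.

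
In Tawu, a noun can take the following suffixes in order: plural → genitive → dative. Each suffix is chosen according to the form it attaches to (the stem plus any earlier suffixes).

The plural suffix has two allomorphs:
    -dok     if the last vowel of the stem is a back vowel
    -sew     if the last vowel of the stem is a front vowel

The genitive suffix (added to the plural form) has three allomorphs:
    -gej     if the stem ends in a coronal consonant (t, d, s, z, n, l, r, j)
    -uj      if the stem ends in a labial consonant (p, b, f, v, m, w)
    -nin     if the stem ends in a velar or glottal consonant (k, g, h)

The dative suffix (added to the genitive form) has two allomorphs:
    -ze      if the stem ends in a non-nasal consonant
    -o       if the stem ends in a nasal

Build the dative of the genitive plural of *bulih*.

bulihsewujze

*bulih*: last vowel = /i/, a front vowel → -sew → *bulihsew*.
Since the final consonant of the plural form *bulihsew* is /w/ (labial), it takes -uj, giving *bulihsewuj*.
The genitive form *bulihsewuj* — final consonant /j/ (non-nasal) → -ze → *bulihsewujze*.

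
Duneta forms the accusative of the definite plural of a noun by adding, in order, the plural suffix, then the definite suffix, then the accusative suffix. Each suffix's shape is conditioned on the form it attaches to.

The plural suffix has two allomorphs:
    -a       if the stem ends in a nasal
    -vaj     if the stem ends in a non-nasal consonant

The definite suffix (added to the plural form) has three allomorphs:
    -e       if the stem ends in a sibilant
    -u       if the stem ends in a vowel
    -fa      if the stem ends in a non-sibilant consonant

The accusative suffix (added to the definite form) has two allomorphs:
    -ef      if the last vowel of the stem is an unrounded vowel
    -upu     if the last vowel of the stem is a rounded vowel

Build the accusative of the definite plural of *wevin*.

Since the final consonant of *wevin* is /n/ (a nasal), it takes -a, giving *wevina*.
The plural form *wevina* — final sound /a/ (a vowel) → -u → *wevinau*.
The definite form *wevinau*: last vowel = /u/, a rounded vowel → -upu → *wevinauupu*.

wevinauupu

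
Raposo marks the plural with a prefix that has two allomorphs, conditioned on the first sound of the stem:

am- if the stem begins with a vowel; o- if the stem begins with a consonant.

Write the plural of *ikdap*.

*ikdap*: first sound = /i/, a vowel → am- → *amikdap*.

amikdap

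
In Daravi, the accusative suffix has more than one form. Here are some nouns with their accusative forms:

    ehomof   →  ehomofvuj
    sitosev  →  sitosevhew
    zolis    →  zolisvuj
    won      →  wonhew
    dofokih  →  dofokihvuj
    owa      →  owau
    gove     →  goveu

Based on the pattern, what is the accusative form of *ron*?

ronhew

The suffix is conditioned by the final sound: -vuj when the stem ends in a voiceless consonant (*ehomof*, *zolis*, *dofokih*); -hew when the stem ends in a voiced consonant (*sitosev*, *won*); -u when the stem ends in a vowel (*owa*, *gove*).
*ron* — final sound /n/ (a voiced consonant) → -hew → *ronhew*.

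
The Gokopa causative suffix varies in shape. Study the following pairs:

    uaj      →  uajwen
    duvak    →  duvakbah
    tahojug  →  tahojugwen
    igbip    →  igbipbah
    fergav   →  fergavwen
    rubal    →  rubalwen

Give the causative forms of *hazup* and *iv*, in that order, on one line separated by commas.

The pattern is voicing of the final consonant: -bah when the stem ends in a voiceless consonant (*duvak*, *igbip*); -wen when the stem ends in a voiced consonant (*uaj*, *tahojug*, *fergav*, *rubal*).
Since the final consonant of *hazup* is /p/ (voiceless), it takes -bah, giving *hazupbah*.
*iv* — final consonant /v/ (voiced) → -wen → *ivwen*.

hazupbah, ivwen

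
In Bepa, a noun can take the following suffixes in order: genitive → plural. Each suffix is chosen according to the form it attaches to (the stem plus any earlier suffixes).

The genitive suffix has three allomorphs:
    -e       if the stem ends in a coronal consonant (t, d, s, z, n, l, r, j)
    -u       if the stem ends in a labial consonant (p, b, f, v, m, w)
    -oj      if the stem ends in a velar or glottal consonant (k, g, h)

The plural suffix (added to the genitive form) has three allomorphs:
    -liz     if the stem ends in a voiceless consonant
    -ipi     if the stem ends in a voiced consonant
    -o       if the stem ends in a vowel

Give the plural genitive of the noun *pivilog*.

pivilogojipi

*pivilog*: final consonant = /g/, velar/glottal → -oj → *pivilogoj*.
Since the final sound of the genitive form *pivilogoj* is /j/ (a voiced consonant), it takes -ipi, giving *pivilogojipi*.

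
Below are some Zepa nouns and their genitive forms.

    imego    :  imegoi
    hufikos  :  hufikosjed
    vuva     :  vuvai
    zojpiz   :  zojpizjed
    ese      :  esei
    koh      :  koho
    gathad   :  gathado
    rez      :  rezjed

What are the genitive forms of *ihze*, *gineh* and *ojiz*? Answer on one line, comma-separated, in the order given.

ihzei, gineho, ojizjed

The suffix is conditioned by the final sound: -jed when the stem ends in a sibilant (*hufikos*, *zojpiz*, *rez*); -o when the stem ends in a non-sibilant consonant (*koh*, *gathad*); -i when the stem ends in a vowel (*imego*, *vuva*, *ese*).
*ihze*: final sound = /e/, a vowel → -i → *ihzei*.
*gineh*: final sound = /h/, a non-sibilant consonant → -o → *gineho*.
*ojiz*: final sound = /z/, a sibilant → -jed → *ojizjed*.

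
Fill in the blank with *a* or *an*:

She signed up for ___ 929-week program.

a

The indefinite article is chosen by the initial *sound* of the following word, not its spelling.
The number *929* is spoken "nine hundred …", beginning with /naɪn/ — a consonant sound.
So the article is *a*: She signed up for a 929-week program.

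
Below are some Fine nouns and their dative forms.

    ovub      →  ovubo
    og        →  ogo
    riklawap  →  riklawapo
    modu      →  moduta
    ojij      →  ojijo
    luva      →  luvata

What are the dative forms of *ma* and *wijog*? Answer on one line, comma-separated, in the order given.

mata, wijogo

The suffix is conditioned by the final sound: -o when the stem ends in a consonant (*ovub*, *og*, *riklawap*, *ojij*); -ta when the stem ends in a vowel (*modu*, *luva*).
Since the final sound of *ma* is /a/ (a vowel), it takes -ta, giving *mata*.
*wijog* — final sound /g/ (a consonant) → -o → *wijogo*.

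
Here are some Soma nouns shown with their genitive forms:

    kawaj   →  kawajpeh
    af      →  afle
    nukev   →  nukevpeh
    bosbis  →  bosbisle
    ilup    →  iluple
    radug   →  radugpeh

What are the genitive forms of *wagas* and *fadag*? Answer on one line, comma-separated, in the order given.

The suffix is conditioned by the final consonant: -le when the stem ends in a voiceless consonant (*af*, *bosbis*, *ilup*); -peh when the stem ends in a voiced consonant (*kawaj*, *nukev*, *radug*).
*wagas*: final consonant = /s/, voiceless → -le → *wagasle*.
*fadag* — final consonant /g/ (voiced) → -peh → *fadagpeh*.

wagasle, fadagpeh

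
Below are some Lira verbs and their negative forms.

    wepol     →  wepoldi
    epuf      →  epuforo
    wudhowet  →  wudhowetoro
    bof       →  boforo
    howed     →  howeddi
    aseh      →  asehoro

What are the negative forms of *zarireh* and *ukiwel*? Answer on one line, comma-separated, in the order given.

zarirehoro, ukiweldi

The suffix is conditioned by the final consonant: -oro when the stem ends in a voiceless consonant (*epuf*, *wudhowet*, *bof*, *aseh*); -di when the stem ends in a voiced consonant (*wepol*, *howed*).
*zarireh* — final consonant /h/ (voiceless) → -oro → *zarirehoro*.
The final consonant of *ukiwel* is /l/, which is voiced, so the suffix is -di, giving *ukiweldi*.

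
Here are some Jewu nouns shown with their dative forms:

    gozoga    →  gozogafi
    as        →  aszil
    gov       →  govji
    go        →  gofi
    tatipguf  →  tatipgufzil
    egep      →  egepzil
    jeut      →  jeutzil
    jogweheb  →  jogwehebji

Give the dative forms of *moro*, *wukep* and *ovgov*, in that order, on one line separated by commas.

The pattern is voicing of the final sound: -zil when the stem ends in a voiceless consonant (*as*, *tatipguf*, *egep*, *jeut*); -ji when the stem ends in a voiced consonant (*gov*, *jogweheb*); -fi when the stem ends in a vowel (*gozoga*, *go*).
Since the final sound of *moro* is /o/ (a vowel), it takes -fi, giving *morofi*.
The final sound of *wukep* is /p/, which is a voiceless consonant, so the suffix is -zil, giving *wukepzil*.
The final sound of *ovgov* is /v/, which is a voiced consonant, so the suffix is -ji, giving *ovgovji*.

morofi, wukepzil, ovgovji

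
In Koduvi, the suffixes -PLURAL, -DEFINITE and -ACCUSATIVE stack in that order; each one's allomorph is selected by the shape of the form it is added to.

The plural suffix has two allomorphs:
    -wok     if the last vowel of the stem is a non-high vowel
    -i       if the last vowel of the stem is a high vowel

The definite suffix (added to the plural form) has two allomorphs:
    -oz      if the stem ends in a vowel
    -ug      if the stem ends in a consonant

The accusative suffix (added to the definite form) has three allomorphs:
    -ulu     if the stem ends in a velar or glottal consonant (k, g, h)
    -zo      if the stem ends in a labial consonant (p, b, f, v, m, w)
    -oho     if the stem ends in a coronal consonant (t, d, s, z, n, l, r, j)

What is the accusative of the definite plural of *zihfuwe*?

*zihfuwe* — last vowel /e/ (a non-high vowel) → -wok → *zihfuwewok*.
The final sound of the plural form *zihfuwewok* is /k/, which is a consonant, so the definite suffix is -ug, giving *zihfuwewokug*.
Since the final consonant of the definite form *zihfuwewokug* is /g/ (velar/glottal), it takes -ulu, giving *zihfuwewokugulu*.

zihfuwewokugulu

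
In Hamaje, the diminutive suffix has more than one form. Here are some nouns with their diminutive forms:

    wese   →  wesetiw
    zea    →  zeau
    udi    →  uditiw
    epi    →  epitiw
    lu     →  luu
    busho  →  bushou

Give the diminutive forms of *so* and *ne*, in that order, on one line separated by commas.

Looking at the last vowel of each stem: -tiw when the last vowel of the stem is a front vowel (*wese*, *udi*, *epi*); -u when the last vowel of the stem is a back vowel (*zea*, *lu*, *busho*).
*so*: last vowel = /o/, a back vowel → -u → *sou*.
Since the last vowel of *ne* is /e/ (a front vowel), it takes -tiw, giving *netiw*.

sou, netiw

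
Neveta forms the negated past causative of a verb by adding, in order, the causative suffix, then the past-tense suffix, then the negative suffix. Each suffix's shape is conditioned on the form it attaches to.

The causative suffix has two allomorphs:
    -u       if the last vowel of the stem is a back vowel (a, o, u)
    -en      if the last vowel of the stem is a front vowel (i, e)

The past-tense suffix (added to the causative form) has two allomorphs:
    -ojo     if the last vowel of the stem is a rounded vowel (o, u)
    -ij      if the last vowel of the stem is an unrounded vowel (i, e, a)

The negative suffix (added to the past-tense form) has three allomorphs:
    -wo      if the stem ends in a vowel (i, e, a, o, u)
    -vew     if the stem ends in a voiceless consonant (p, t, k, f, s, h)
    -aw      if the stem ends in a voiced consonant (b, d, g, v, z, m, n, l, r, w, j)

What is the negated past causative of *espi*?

*espi*: last vowel = /i/, a front vowel → -en → *espien*.
The causative form *espien* — last vowel /e/ (an unrounded vowel) → -ij → *espienij*.
The final sound of the past-tense form *espienij* is /j/, which is a voiced consonant, so the negative suffix is -aw, giving *espienijaw*.

espienijaw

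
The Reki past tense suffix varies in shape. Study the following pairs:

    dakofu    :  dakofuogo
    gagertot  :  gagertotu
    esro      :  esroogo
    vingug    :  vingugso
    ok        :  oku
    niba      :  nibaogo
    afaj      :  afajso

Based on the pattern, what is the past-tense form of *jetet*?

jetetu

The alternation tracks the final sound of the stem — -u when the stem ends in a voiceless consonant (*gagertot*, *ok*); -so when the stem ends in a voiced consonant (*vingug*, *afaj*); -ogo when the stem ends in a vowel (*dakofu*, *esro*, *niba*).
*jetet*: final sound = /t/, a voiceless consonant → -u → *jetetu*.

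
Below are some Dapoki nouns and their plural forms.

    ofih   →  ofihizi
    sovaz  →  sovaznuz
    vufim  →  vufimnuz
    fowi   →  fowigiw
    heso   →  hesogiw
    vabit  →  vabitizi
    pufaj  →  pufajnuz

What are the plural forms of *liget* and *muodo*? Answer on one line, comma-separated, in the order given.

ligetizi, muodogiw

The alternation tracks the final sound of the stem — -izi when the stem ends in a voiceless consonant (*ofih*, *vabit*); -nuz when the stem ends in a voiced consonant (*sovaz*, *vufim*, *pufaj*); -giw when the stem ends in a vowel (*fowi*, *heso*).
*liget*: final sound = /t/, a voiceless consonant → -izi → *ligetizi*.
Since the final sound of *muodo* is /o/ (a vowel), it takes -giw, giving *muodogiw*.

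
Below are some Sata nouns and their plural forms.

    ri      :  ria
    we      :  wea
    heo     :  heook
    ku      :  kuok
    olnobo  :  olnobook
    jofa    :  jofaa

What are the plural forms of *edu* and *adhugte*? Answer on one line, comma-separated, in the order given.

eduok, adhugtea

Looking at the last vowel of each stem: -ok when the last vowel of the stem is a rounded vowel (*heo*, *ku*, *olnobo*); -a when the last vowel of the stem is an unrounded vowel (*ri*, *we*, *jofa*).
Since the last vowel of *edu* is /u/ (a rounded vowel), it takes -ok, giving *eduok*.
*adhugte* — last vowel /e/ (an unrounded vowel) → -a → *adhugtea*.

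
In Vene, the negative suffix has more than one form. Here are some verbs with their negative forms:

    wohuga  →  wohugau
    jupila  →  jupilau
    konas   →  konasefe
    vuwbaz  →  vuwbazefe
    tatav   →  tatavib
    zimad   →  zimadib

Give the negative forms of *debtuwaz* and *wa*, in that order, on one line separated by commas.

debtuwazefe, wau

The suffix is conditioned by the final sound: -efe when the stem ends in a sibilant (*konas*, *vuwbaz*); -ib when the stem ends in a non-sibilant consonant (*tatav*, *zimad*); -u when the stem ends in a vowel (*wohuga*, *jupila*).
The final sound of *debtuwaz* is /z/, which is a sibilant, so the suffix is -efe, giving *debtuwazefe*.
The final sound of *wa* is /a/, which is a vowel, so the suffix is -u, giving *wau*.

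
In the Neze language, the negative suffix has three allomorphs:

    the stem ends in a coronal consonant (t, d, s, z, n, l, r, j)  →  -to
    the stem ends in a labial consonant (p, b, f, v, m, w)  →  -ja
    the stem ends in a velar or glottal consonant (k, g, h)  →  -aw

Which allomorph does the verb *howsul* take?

-to

*howsul* — final consonant /l/ (coronal) → -to.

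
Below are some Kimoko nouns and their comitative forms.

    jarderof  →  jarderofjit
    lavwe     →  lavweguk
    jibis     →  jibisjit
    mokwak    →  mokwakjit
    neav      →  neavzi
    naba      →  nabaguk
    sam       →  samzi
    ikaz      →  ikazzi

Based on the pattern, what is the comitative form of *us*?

Looking at the final sound of each stem: -jit when the stem ends in a voiceless consonant (*jarderof*, *jibis*, *mokwak*); -zi when the stem ends in a voiced consonant (*neav*, *sam*, *ikaz*); -guk when the stem ends in a vowel (*lavwe*, *naba*).
Since the final sound of *us* is /s/ (a voiceless consonant), it takes -jit, giving *usjit*.

usjit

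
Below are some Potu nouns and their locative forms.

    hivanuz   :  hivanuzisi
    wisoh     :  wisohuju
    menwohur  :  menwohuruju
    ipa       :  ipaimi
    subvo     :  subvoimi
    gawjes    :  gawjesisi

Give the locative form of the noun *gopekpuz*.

The suffix is conditioned by the final sound: -isi when the stem ends in a sibilant (*hivanuz*, *gawjes*); -uju when the stem ends in a non-sibilant consonant (*wisoh*, *menwohur*); -imi when the stem ends in a vowel (*ipa*, *subvo*).
Since the final sound of *gopekpuz* is /z/ (a sibilant), it takes -isi, giving *gopekpuzisi*.

gopekpuzisi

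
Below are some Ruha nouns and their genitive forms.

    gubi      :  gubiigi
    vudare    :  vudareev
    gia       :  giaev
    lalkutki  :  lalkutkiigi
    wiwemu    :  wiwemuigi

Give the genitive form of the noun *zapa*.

zapaev

The alternation tracks the last vowel of the stem — -igi when the last vowel of the stem is a high vowel (*gubi*, *lalkutki*, *wiwemu*); -ev when the last vowel of the stem is a non-high vowel (*vudare*, *gia*).
*zapa* — last vowel /a/ (a non-high vowel) → -ev → *zapaev*.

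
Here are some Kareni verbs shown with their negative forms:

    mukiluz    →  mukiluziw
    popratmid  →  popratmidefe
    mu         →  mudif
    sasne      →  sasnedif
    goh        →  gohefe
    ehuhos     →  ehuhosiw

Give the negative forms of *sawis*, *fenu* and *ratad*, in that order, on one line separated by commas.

The pattern is sibilance of the final sound: -iw when the stem ends in a sibilant (*mukiluz*, *ehuhos*); -efe when the stem ends in a non-sibilant consonant (*popratmid*, *goh*); -dif when the stem ends in a vowel (*mu*, *sasne*).
*sawis* — final sound /s/ (a sibilant) → -iw → *sawisiw*.
*fenu*: final sound = /u/, a vowel → -dif → *fenudif*.
The final sound of *ratad* is /d/, which is a non-sibilant consonant, so the suffix is -efe, giving *ratadefe*.

sawisiw, fenudif, ratadefe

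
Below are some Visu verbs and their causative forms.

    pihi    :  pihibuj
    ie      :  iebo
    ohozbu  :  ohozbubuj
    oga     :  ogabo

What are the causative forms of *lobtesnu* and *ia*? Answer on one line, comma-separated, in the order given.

The suffix is conditioned by the last vowel: -buj when the last vowel of the stem is a high vowel (*pihi*, *ohozbu*); -bo when the last vowel of the stem is a non-high vowel (*ie*, *oga*).
*lobtesnu* — last vowel /u/ (a high vowel) → -buj → *lobtesnubuj*.
The last vowel of *ia* is /a/, which is a non-high vowel, so the suffix is -bo, giving *iabo*.

lobtesnubuj, iabo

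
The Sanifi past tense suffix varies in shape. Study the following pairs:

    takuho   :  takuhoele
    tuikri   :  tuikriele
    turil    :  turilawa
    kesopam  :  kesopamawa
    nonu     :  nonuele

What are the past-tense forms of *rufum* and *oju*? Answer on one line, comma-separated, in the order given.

The suffix is conditioned by the final sound: -awa when the stem ends in a consonant (*turil*, *kesopam*); -ele when the stem ends in a vowel (*takuho*, *tuikri*, *nonu*).
*rufum*: final sound = /m/, a consonant → -awa → *rufumawa*.
The final sound of *oju* is /u/, which is a vowel, so the suffix is -ele, giving *ojuele*.

rufumawa, ojuele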